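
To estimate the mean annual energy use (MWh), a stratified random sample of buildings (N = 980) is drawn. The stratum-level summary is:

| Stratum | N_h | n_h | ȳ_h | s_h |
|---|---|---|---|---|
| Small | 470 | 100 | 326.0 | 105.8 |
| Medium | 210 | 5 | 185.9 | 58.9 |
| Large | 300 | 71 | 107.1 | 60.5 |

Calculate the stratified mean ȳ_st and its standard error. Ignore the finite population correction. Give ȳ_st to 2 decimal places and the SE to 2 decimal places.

ȳ_st ≈ 228.97, SE ≈ 7.90

ȳ_st = Σ W_h ȳ_h = (470·326.0 + 210·185.9 + 300·107.1)/980 = 228.96837
V̂(ȳ_st) = Σ W_h² s_h²/n_h, with W_h = N_h/N and N = 980:
  stratum Small: (470/980)²·105.8²/100 = 25.7463
  stratum Medium: (210/980)²·58.9²/5 = 31.8601
  stratum Large: (300/980)²·60.5²/71 = 4.83106
V̂(ȳ_st) = 62.4375
SE(ȳ_st) = √62.4375 = 7.90174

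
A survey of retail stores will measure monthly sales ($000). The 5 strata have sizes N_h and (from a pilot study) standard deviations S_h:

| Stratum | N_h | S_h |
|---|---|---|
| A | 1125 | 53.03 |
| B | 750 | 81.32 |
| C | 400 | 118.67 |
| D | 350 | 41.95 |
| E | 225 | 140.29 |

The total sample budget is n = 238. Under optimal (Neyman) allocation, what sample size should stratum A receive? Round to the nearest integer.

66

Neyman allocation: n_h = n · N_h S_h / Σ N_i S_i, with n = 238.
  stratum A: N_h·S_h = 1125·53.03 = 59658.75
  stratum B: N_h·S_h = 750·81.32 = 60990.00
  stratum C: N_h·S_h = 400·118.67 = 47468.00
  stratum D: N_h·S_h = 350·41.95 = 14682.50
  stratum E: N_h·S_h = 225·140.29 = 31565.25
Σ N_h S_h = 214364.50
n for stratum A = 238·59658.75/214364.50 = 66.237 → 66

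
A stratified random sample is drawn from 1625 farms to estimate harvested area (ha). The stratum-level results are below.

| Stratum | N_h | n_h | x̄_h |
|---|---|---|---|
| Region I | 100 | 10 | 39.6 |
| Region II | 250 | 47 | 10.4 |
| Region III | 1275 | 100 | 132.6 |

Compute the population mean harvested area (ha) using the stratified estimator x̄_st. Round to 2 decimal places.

x̄_st ≈ 108.08

N = Σ N_h = 1625. Stratum weights W_h = N_h/N.
x̄_st = (100·39.6 + 250·10.4 + 1275·132.6) / 1625 = 108.0769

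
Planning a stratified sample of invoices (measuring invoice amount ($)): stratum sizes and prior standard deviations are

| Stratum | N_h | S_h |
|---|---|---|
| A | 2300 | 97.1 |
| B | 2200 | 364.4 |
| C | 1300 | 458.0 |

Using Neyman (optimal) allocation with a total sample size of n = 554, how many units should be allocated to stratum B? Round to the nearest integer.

274

Neyman allocation: n_h = n · N_h S_h / Σ N_i S_i, with n = 554.
  stratum A: N_h·S_h = 2300·97.1 = 223330.00
  stratum B: N_h·S_h = 2200·364.4 = 801680.00
  stratum C: N_h·S_h = 1300·458.0 = 595400.00
Σ N_h S_h = 1620410.00
n for stratum B = 554·801680.00/1620410.00 = 274.085 → 274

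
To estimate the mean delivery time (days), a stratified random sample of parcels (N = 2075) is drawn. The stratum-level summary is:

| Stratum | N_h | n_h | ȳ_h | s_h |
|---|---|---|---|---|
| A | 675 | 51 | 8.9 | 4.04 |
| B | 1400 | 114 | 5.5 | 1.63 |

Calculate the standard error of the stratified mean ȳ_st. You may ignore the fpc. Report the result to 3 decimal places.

V̂(ȳ_st) = Σ W_h² s_h²/n_h, with W_h = N_h/N and N = 2075:
  stratum A: (675/2075)²·4.04²/51 = 0.033866
  stratum B: (1400/2075)²·1.63²/114 = 0.0106094
V̂(ȳ_st) = 0.0444754
SE(ȳ_st) = √0.0444754 = 0.210892

SE(ȳ_st) ≈ 0.211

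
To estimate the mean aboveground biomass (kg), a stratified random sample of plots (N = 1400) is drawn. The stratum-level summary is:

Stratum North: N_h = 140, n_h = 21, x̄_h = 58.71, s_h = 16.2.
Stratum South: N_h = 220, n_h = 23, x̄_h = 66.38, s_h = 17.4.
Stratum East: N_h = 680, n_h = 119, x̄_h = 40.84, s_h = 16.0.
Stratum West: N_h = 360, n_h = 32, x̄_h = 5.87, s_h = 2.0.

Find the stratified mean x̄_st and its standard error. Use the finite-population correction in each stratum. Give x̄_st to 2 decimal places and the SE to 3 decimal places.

x̄_st ≈ 37.65, SE ≈ 0.907

x̄_st = Σ W_h x̄_h = (140·58.71 + 220·66.38 + 680·40.84 + 360·5.87)/1400 = 37.64814
V̂(x̄_st) = Σ W_h² (1 − n_h/N_h) s_h²/n_h, with W_h = N_h/N and N = 1400:
  stratum North: (140/1400)²·(1 − 21/140)·16.2²/21 = 0.106226
  stratum South: (220/1400)²·(1 − 23/220)·17.4²/23 = 0.291074
  stratum East: (680/1400)²·(1 − 119/680)·16.0²/119 = 0.418706
  stratum West: (360/1400)²·(1 − 32/360)·2.0²/32 = 0.00753061
V̂(x̄_st) = 0.823536
SE(x̄_st) = √0.823536 = 0.907489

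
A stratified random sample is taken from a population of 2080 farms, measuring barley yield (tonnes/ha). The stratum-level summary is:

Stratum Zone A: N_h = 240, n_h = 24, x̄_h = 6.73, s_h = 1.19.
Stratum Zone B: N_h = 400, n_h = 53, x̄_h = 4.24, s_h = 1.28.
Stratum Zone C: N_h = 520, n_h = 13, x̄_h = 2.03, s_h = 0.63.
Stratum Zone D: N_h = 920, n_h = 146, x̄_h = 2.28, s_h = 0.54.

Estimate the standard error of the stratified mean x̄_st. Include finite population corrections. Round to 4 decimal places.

V̂(x̄_st) = Σ W_h² (1 − n_h/N_h) s_h²/n_h, with W_h = N_h/N and N = 2080:
  stratum Zone A: (240/2080)²·(1 − 24/240)·1.19²/24 = 0.000707003
  stratum Zone B: (400/2080)²·(1 − 53/400)·1.28²/53 = 0.000991761
  stratum Zone C: (520/2080)²·(1 − 13/520)·0.63²/13 = 0.00186047
  stratum Zone D: (920/2080)²·(1 − 146/920)·0.54²/146 = 0.000328728
V̂(x̄_st) = 0.00388796
SE(x̄_st) = √0.00388796 = 0.0623535

SE(x̄_st) ≈ 0.0624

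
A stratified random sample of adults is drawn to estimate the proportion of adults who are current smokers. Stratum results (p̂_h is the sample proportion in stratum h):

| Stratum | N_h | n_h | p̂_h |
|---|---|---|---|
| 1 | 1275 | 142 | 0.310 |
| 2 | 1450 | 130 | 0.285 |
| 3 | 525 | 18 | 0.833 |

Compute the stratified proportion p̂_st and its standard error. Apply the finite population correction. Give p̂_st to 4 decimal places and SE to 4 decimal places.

p̂_st ≈ 0.3833, SE ≈ 0.0265

N = 3250; stratum weights W_h = N_h/N.
p̂_st = Σ W_h p̂_h = (1275·0.310 + 1450·0.285 + 525·0.833)/3250 = 0.38333
V̂(p̂_st) = Σ W_h² (1 − n_h/N_h) p̂_h(1−p̂_h)/(n_h−1):
  stratum 1: (1275/3250)²·(1 − 142/1275)·0.310·0.690/141 = 0.000207475
  stratum 2: (1450/3250)²·(1 − 130/1450)·0.285·0.715/129 = 0.000286244
  stratum 3: (525/3250)²·(1 − 18/525)·0.833·0.167/17 = 0.000206212
V̂(p̂_st) = 0.00069993; SE = √V̂ = 0.0264562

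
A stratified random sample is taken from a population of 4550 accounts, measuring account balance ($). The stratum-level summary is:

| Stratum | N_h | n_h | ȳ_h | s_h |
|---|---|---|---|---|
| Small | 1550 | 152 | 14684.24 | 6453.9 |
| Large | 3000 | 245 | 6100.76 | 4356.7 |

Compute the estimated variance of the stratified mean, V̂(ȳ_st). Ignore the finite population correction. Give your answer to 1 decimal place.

V̂(ȳ_st) ≈ 65480.8

V̂(ȳ_st) = Σ W_h² s_h²/n_h, with W_h = N_h/N and N = 4550:
  stratum Small: (1550/4550)²·6453.9²/152 = 31801.1
  stratum Large: (3000/4550)²·4356.7²/245 = 33679.8
V̂(ȳ_st) = 65480.8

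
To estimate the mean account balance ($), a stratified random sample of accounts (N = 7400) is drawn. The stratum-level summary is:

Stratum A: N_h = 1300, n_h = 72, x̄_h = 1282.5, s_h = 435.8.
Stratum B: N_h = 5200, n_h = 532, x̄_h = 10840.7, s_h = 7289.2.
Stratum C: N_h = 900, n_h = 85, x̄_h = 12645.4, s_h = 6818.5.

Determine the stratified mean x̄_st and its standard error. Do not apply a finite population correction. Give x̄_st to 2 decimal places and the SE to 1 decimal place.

x̄_st = Σ W_h x̄_h = (1300·1282.5 + 5200·10840.7 + 900·12645.4)/7400 = 9381.04730
V̂(x̄_st) = Σ W_h² s_h²/n_h, with W_h = N_h/N and N = 7400:
  stratum A: (1300/7400)²·435.8²/72 = 81.4077
  stratum B: (5200/7400)²·7289.2²/532 = 49316.4
  stratum C: (900/7400)²·6818.5²/85 = 8090.59
V̂(x̄_st) = 57488.4
SE(x̄_st) = √57488.4 = 239.767

x̄_st ≈ 9381.05, SE ≈ 239.8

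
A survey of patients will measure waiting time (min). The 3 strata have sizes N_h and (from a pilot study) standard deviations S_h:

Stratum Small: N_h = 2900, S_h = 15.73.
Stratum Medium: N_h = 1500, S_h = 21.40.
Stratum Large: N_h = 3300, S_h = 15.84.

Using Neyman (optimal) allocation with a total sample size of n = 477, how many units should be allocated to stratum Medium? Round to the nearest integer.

Neyman allocation: n_h = n · N_h S_h / Σ N_i S_i, with n = 477.
  stratum Small: N_h·S_h = 2900·15.73 = 45617.00
  stratum Medium: N_h·S_h = 1500·21.40 = 32100.00
  stratum Large: N_h·S_h = 3300·15.84 = 52272.00
Σ N_h S_h = 129989.00
n for stratum Medium = 477·32100.00/129989.00 = 117.792 → 118

118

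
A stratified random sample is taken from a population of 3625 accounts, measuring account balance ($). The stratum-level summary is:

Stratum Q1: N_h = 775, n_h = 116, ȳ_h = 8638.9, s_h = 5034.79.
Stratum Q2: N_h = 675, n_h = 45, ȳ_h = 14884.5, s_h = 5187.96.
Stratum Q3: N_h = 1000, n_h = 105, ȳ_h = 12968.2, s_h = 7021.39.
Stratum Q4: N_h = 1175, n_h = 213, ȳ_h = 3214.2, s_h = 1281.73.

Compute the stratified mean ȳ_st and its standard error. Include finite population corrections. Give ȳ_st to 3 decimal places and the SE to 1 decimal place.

ȳ_st = Σ W_h ȳ_h = (775·8638.9 + 675·14884.5 + 1000·12968.2 + 1175·3214.2)/3625 = 9237.81241
V̂(ȳ_st) = Σ W_h² (1 − n_h/N_h) s_h²/n_h, with W_h = N_h/N and N = 3625:
  stratum Q1: (775/3625)²·(1 − 116/775)·5034.79²/116 = 8493.29
  stratum Q2: (675/3625)²·(1 − 45/675)·5187.96²/45 = 19355.7
  stratum Q3: (1000/3625)²·(1 − 105/1000)·7021.39²/105 = 31978.9
  stratum Q4: (1175/3625)²·(1 − 213/1175)·1281.73²/213 = 663.453
V̂(ȳ_st) = 60491.4
SE(ȳ_st) = √60491.4 = 245.95

ȳ_st ≈ 9237.812, SE ≈ 245.9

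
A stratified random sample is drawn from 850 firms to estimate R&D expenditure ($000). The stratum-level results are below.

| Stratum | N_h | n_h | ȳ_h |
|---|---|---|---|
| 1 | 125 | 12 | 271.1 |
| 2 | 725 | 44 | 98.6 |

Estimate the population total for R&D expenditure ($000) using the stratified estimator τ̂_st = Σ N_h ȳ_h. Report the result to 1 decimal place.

τ̂_st = Σ N_h ȳ_h = 125·271.1 + 725·98.6 = 105372.5

τ̂_st ≈ 105372.5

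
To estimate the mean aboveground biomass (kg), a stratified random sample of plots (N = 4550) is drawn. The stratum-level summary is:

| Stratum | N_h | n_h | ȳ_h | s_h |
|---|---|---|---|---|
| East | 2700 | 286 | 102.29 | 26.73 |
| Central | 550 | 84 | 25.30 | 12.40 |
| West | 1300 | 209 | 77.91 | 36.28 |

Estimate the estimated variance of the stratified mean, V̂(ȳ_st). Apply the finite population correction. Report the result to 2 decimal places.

V̂(ȳ_st) ≈ 1.24

V̂(ȳ_st) = Σ W_h² (1 − n_h/N_h) s_h²/n_h, with W_h = N_h/N and N = 4550:
  stratum East: (2700/4550)²·(1 − 286/2700)·26.73²/286 = 0.786521
  stratum Central: (550/4550)²·(1 − 84/550)·12.40²/84 = 0.0226616
  stratum West: (1300/4550)²·(1 − 209/1300)·36.28²/209 = 0.431453
V̂(ȳ_st) = 1.24064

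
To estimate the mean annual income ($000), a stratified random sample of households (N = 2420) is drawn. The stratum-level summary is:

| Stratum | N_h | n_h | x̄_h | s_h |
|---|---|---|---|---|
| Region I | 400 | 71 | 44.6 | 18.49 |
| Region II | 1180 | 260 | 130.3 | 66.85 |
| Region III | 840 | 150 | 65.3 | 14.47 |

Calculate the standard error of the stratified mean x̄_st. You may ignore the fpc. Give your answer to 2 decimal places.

V̂(x̄_st) = Σ W_h² s_h²/n_h, with W_h = N_h/N and N = 2420:
  stratum Region I: (400/2420)²·18.49²/71 = 0.131554
  stratum Region II: (1180/2420)²·66.85²/260 = 4.08661
  stratum Region III: (840/2420)²·14.47²/150 = 0.16818
V̂(x̄_st) = 4.38634
SE(x̄_st) = √4.38634 = 2.09436

SE(x̄_st) ≈ 2.09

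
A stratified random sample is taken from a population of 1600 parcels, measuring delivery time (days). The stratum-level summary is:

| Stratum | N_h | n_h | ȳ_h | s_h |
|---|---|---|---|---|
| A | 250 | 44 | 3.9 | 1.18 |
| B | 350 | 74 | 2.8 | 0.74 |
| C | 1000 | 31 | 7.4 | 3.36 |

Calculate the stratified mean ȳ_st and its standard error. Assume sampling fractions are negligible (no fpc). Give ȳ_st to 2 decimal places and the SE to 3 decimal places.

ȳ_st = Σ W_h ȳ_h = (250·3.9 + 350·2.8 + 1000·7.4)/1600 = 5.84687
V̂(ȳ_st) = Σ W_h² s_h²/n_h, with W_h = N_h/N and N = 1600:
  stratum A: (250/1600)²·1.18²/44 = 0.000772594
  stratum B: (350/1600)²·0.74²/74 = 0.000354102
  stratum C: (1000/1600)²·3.36²/31 = 0.142258
V̂(ȳ_st) = 0.143385
SE(ȳ_st) = √0.143385 = 0.378662

ȳ_st ≈ 5.85, SE ≈ 0.379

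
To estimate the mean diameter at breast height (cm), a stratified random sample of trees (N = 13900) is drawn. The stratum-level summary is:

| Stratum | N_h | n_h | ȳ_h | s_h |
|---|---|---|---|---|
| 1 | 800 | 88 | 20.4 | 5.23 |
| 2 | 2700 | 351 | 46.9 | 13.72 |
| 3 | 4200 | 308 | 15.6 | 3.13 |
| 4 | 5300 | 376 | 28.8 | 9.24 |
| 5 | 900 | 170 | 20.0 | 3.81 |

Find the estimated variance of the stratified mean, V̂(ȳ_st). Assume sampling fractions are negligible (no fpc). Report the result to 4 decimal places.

V̂(ȳ_st) = Σ W_h² s_h²/n_h, with W_h = N_h/N and N = 13900:
  stratum 1: (800/13900)²·5.23²/88 = 0.00102961
  stratum 2: (2700/13900)²·13.72²/351 = 0.0202348
  stratum 3: (4200/13900)²·3.13²/308 = 0.00290407
  stratum 4: (5300/13900)²·9.24²/376 = 0.0330125
  stratum 5: (900/13900)²·3.81²/170 = 0.000357978
V̂(ȳ_st) = 0.0575389

V̂(ȳ_st) ≈ 0.0575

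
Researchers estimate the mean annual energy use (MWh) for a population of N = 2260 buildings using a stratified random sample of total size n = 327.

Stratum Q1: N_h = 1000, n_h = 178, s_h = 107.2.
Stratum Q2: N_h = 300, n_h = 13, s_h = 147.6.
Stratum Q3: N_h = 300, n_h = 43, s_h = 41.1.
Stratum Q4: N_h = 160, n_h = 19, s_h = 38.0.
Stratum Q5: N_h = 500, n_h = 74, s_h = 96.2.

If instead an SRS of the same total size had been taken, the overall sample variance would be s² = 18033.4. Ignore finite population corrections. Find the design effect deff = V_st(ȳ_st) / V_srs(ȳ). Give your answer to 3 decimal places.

V̂(ȳ_st) = Σ W_h² s_h²/n_h, with W_h = N_h/N and N = 2260:
  stratum Q1: (1000/2260)²·107.2²/178 = 12.6402
  stratum Q2: (300/2260)²·147.6²/13 = 29.5294
  stratum Q3: (300/2260)²·41.1²/43 = 0.692215
  stratum Q4: (160/2260)²·38.0²/19 = 0.380923
  stratum Q5: (500/2260)²·96.2²/74 = 6.12127
V_st = 49.364
V_srs = s²/n = 18033.4/327 = 55.148
deff = V_st / V_srs = 49.364/55.148 = 0.8951

deff ≈ 0.895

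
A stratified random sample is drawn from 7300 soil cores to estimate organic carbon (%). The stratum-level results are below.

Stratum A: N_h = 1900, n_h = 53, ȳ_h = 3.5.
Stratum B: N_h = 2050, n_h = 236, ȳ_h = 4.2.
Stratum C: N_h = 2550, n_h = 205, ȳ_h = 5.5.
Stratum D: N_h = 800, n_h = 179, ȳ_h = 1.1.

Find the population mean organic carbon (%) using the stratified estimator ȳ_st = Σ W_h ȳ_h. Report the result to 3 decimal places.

ȳ_st ≈ 4.132

N = Σ N_h = 7300. Stratum weights W_h = N_h/N.
ȳ_st = (1900·3.5 + 2050·4.2 + 2550·5.5 + 800·1.1) / 7300 = 4.13219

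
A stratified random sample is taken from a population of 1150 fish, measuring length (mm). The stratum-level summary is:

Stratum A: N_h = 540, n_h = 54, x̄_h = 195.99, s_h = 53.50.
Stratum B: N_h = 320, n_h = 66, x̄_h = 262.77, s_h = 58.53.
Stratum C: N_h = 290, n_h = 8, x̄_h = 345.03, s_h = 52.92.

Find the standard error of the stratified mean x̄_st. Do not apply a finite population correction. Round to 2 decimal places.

V̂(x̄_st) = Σ W_h² s_h²/n_h, with W_h = N_h/N and N = 1150:
  stratum A: (540/1150)²·53.50²/54 = 11.6871
  stratum B: (320/1150)²·58.53²/66 = 4.01899
  stratum C: (290/1150)²·52.92²/8 = 22.2613
V̂(x̄_st) = 37.9673
SE(x̄_st) = √37.9673 = 6.16176

SE(x̄_st) ≈ 6.16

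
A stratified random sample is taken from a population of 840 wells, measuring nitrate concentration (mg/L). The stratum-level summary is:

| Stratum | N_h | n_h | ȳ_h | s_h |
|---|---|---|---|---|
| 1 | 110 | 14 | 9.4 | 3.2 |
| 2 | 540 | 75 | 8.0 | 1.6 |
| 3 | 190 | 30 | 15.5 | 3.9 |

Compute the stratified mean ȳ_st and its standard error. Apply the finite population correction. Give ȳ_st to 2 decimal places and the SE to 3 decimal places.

ȳ_st ≈ 9.88, SE ≈ 0.212

ȳ_st = Σ W_h ȳ_h = (110·9.4 + 540·8.0 + 190·15.5)/840 = 9.87976
V̂(ȳ_st) = Σ W_h² (1 − n_h/N_h) s_h²/n_h, with W_h = N_h/N and N = 840:
  stratum 1: (110/840)²·(1 − 14/110)·3.2²/14 = 0.0109466
  stratum 2: (540/840)²·(1 − 75/540)·1.6²/75 = 0.0121469
  stratum 3: (190/840)²·(1 − 30/190)·3.9²/30 = 0.0218435
V̂(ȳ_st) = 0.044937
SE(ȳ_st) = √0.044937 = 0.211984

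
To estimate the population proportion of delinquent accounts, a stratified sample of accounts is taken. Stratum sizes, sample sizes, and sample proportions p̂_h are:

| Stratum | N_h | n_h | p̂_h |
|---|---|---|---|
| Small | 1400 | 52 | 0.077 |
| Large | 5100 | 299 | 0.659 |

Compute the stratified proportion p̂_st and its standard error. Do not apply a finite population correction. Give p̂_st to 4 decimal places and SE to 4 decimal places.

N = 6500; stratum weights W_h = N_h/N.
p̂_st = Σ W_h p̂_h = (1400·0.077 + 5100·0.659)/6500 = 0.53365
V̂(p̂_st) = Σ W_h² p̂_h(1−p̂_h)/(n_h−1):
  stratum Small: (1400/6500)²·0.077·0.923/51 = 6.46475e-05
  stratum Large: (5100/6500)²·0.659·0.341/298 = 0.000464234
V̂(p̂_st) = 0.000528882; SE = √V̂ = 0.0229974

p̂_st ≈ 0.5336, SE ≈ 0.0230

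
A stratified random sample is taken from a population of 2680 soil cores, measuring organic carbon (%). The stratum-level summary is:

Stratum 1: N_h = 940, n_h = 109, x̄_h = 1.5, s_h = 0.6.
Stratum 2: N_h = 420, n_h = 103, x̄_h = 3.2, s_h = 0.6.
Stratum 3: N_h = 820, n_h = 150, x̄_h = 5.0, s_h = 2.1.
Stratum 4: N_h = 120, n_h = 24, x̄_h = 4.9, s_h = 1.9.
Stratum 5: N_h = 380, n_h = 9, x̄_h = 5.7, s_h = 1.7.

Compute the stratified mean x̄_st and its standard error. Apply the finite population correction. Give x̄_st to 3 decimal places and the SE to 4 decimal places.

x̄_st = Σ W_h x̄_h = (940·1.5 + 420·3.2 + 820·5.0 + 120·4.9 + 380·5.7)/2680 = 3.58507
V̂(x̄_st) = Σ W_h² (1 − n_h/N_h) s_h²/n_h, with W_h = N_h/N and N = 2680:
  stratum 1: (940/2680)²·(1 − 109/940)·0.6²/109 = 0.000359199
  stratum 2: (420/2680)²·(1 − 103/420)·0.6²/103 = 6.47894e-05
  stratum 3: (820/2680)²·(1 − 150/820)·2.1²/150 = 0.00224888
  stratum 4: (120/2680)²·(1 − 24/120)·1.9²/24 = 0.000241256
  stratum 5: (380/2680)²·(1 − 9/380)·1.7²/9 = 0.00630294
V̂(x̄_st) = 0.00921707
SE(x̄_st) = √0.00921707 = 0.0960056

x̄_st ≈ 3.585, SE ≈ 0.0960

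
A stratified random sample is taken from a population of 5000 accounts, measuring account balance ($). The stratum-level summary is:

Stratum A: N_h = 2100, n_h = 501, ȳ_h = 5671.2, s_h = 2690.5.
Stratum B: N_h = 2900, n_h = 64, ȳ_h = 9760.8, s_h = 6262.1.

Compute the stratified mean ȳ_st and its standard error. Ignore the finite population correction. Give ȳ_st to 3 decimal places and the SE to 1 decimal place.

ȳ_st ≈ 8043.168, SE ≈ 456.8

ȳ_st = Σ W_h ȳ_h = (2100·5671.2 + 2900·9760.8)/5000 = 8043.16800
V̂(ȳ_st) = Σ W_h² s_h²/n_h, with W_h = N_h/N and N = 5000:
  stratum A: (2100/5000)²·2690.5²/501 = 2548.75
  stratum B: (2900/5000)²·6262.1²/64 = 206118
V̂(ȳ_st) = 208667
SE(ȳ_st) = √208667 = 456.801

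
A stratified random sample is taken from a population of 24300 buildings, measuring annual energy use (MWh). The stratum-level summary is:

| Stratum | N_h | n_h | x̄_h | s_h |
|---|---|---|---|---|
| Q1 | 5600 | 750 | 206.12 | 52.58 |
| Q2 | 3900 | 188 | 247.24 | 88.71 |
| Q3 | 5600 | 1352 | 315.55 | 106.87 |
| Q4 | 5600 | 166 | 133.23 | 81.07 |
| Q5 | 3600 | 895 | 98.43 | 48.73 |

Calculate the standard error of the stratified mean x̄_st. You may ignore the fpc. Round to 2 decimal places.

SE(x̄_st) ≈ 1.97

V̂(x̄_st) = Σ W_h² s_h²/n_h, with W_h = N_h/N and N = 24300:
  stratum Q1: (5600/24300)²·52.58²/750 = 0.195769
  stratum Q2: (3900/24300)²·88.71²/188 = 1.07821
  stratum Q3: (5600/24300)²·106.87²/1352 = 0.44864
  stratum Q4: (5600/24300)²·81.07²/166 = 2.10269
  stratum Q5: (3600/24300)²·48.73²/895 = 0.0582321
V̂(x̄_st) = 3.88355
SE(x̄_st) = √3.88355 = 1.97067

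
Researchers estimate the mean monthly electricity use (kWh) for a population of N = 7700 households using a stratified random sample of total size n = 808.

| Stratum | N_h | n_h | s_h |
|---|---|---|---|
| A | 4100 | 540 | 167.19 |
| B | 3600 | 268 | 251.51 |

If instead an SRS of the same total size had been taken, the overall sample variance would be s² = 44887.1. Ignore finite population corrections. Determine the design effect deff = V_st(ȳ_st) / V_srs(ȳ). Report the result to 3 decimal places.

V̂(ȳ_st) = Σ W_h² s_h²/n_h, with W_h = N_h/N and N = 7700:
  stratum A: (4100/7700)²·167.19²/540 = 14.6762
  stratum B: (3600/7700)²·251.51²/268 = 51.594
V_st = 66.2702
V_srs = s²/n = 44887.1/808 = 55.5533
deff = V_st / V_srs = 66.2702/55.5533 = 1.1929

deff ≈ 1.193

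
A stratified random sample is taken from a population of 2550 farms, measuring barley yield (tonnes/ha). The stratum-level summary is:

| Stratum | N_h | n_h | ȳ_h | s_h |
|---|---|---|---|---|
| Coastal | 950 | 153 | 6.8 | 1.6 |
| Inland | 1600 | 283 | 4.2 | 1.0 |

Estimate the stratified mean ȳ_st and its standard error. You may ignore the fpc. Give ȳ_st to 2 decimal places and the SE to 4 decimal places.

ȳ_st ≈ 5.17, SE ≈ 0.0609

ȳ_st = Σ W_h ȳ_h = (950·6.8 + 1600·4.2)/2550 = 5.16863
V̂(ȳ_st) = Σ W_h² s_h²/n_h, with W_h = N_h/N and N = 2550:
  stratum Coastal: (950/2550)²·1.6²/153 = 0.00232228
  stratum Inland: (1600/2550)²·1.0²/283 = 0.00139115
V̂(ȳ_st) = 0.00371343
SE(ȳ_st) = √0.00371343 = 0.0609379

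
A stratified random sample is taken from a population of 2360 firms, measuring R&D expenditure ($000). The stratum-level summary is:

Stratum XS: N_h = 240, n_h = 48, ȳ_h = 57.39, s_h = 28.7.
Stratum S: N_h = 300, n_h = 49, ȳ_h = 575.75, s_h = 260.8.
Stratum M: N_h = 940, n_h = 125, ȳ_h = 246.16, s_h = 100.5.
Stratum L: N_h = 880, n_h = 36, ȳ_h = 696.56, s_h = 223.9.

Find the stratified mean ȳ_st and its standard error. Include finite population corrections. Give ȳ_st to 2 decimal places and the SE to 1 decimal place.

ȳ_st ≈ 436.81, SE ≈ 14.7

ȳ_st = Σ W_h ȳ_h = (240·57.39 + 300·575.75 + 940·246.16 + 880·696.56)/2360 = 436.80585
V̂(ȳ_st) = Σ W_h² (1 − n_h/N_h) s_h²/n_h, with W_h = N_h/N and N = 2360:
  stratum XS: (240/2360)²·(1 − 48/240)·28.7²/48 = 0.141975
  stratum S: (300/2360)²·(1 − 49/300)·260.8²/49 = 18.7668
  stratum M: (940/2360)²·(1 − 125/940)·100.5²/125 = 11.1143
  stratum L: (880/2360)²·(1 − 36/880)·223.9²/36 = 185.698
V̂(ȳ_st) = 215.721
SE(ȳ_st) = √215.721 = 14.6874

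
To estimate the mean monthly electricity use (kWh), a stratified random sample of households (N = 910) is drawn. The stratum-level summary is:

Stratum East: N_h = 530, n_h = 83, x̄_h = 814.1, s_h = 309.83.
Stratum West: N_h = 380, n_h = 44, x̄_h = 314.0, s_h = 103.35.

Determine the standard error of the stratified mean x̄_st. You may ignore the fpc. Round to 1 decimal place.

V̂(x̄_st) = Σ W_h² s_h²/n_h, with W_h = N_h/N and N = 910:
  stratum East: (530/910)²·309.83²/83 = 392.318
  stratum West: (380/910)²·103.35²/44 = 42.3304
V̂(x̄_st) = 434.648
SE(x̄_st) = √434.648 = 20.8482

SE(x̄_st) ≈ 20.8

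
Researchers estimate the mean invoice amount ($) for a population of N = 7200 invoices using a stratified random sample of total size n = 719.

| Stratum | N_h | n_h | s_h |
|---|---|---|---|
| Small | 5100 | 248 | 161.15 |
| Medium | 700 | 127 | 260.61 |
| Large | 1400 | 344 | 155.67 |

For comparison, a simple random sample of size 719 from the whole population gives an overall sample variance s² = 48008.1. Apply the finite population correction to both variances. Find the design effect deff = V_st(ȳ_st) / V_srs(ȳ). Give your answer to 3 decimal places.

V̂(ȳ_st) = Σ W_h² (1 − n_h/N_h) s_h²/n_h, with W_h = N_h/N and N = 7200:
  stratum Small: (5100/7200)²·(1 − 248/5100)·161.15²/248 = 49.9844
  stratum Medium: (700/7200)²·(1 − 127/700)·260.61²/127 = 4.13777
  stratum Large: (1400/7200)²·(1 − 344/1400)·155.67²/344 = 2.00899
V_st = 56.1312
V_srs = (1 − 719/7200)·48008.1/719 = 60.1029
deff = V_st / V_srs = 56.1312/60.1029 = 0.9339

deff ≈ 0.934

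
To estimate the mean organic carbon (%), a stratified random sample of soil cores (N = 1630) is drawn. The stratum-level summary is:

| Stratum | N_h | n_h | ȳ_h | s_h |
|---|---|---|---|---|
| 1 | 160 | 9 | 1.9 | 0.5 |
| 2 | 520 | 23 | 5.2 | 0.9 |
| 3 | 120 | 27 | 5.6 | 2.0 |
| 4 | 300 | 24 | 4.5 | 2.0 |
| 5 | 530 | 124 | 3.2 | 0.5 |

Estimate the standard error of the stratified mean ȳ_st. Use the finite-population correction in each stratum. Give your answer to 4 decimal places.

SE(ȳ_st) ≈ 0.0983

V̂(ȳ_st) = Σ W_h² (1 − n_h/N_h) s_h²/n_h, with W_h = N_h/N and N = 1630:
  stratum 1: (160/1630)²·(1 − 9/160)·0.5²/9 = 0.000252592
  stratum 2: (520/1630)²·(1 − 23/520)·0.9²/23 = 0.00342564
  stratum 3: (120/1630)²·(1 − 27/120)·2.0²/27 = 0.000622279
  stratum 4: (300/1630)²·(1 − 24/300)·2.0²/24 = 0.00519402
  stratum 5: (530/1630)²·(1 − 124/530)·0.5²/124 = 0.000163285
V̂(ȳ_st) = 0.00965782
SE(ȳ_st) = √0.00965782 = 0.0982742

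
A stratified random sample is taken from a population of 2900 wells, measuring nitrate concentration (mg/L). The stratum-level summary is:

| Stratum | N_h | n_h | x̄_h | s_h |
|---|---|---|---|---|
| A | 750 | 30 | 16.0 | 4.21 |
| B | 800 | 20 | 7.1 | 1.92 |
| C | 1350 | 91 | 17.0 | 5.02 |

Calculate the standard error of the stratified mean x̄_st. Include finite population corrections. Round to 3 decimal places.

SE(x̄_st) ≈ 0.328

V̂(x̄_st) = Σ W_h² (1 − n_h/N_h) s_h²/n_h, with W_h = N_h/N and N = 2900:
  stratum A: (750/2900)²·(1 − 30/750)·4.21²/30 = 0.0379351
  stratum B: (800/2900)²·(1 − 20/800)·1.92²/20 = 0.0136761
  stratum C: (1350/2900)²·(1 − 91/1350)·5.02²/91 = 0.0559667
V̂(x̄_st) = 0.107578
SE(x̄_st) = √0.107578 = 0.327991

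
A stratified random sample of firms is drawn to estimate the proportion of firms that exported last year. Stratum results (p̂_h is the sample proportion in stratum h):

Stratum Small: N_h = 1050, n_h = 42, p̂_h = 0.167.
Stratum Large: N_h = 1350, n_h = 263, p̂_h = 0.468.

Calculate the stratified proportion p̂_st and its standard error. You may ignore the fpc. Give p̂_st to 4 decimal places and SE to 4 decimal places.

p̂_st ≈ 0.3363, SE ≈ 0.0308

N = 2400; stratum weights W_h = N_h/N.
p̂_st = Σ W_h p̂_h = (1050·0.167 + 1350·0.468)/2400 = 0.33631
V̂(p̂_st) = Σ W_h² p̂_h(1−p̂_h)/(n_h−1):
  stratum Small: (1050/2400)²·0.167·0.833/41 = 0.000649432
  stratum Large: (1350/2400)²·0.468·0.532/262 = 0.000300678
V̂(p̂_st) = 0.00095011; SE = √V̂ = 0.0308239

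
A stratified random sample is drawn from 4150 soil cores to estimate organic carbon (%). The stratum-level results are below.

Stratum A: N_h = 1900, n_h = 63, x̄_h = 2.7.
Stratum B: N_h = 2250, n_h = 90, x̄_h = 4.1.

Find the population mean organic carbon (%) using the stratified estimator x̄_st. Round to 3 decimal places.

x̄_st ≈ 3.459

N = Σ N_h = 4150. Stratum weights W_h = N_h/N.
x̄_st = (1900·2.7 + 2250·4.1) / 4150 = 3.45904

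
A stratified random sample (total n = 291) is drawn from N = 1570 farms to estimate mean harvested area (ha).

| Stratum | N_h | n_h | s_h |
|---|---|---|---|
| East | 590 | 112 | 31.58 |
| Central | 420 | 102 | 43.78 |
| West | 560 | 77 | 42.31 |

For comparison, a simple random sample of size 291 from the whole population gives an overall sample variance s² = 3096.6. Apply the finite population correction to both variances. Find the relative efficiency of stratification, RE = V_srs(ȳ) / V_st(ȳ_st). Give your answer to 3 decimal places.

V̂(ȳ_st) = Σ W_h² (1 − n_h/N_h) s_h²/n_h, with W_h = N_h/N and N = 1570:
  stratum East: (590/1570)²·(1 − 112/590)·31.58²/112 = 1.0188
  stratum Central: (420/1570)²·(1 − 102/420)·43.78²/102 = 1.01819
  stratum West: (560/1570)²·(1 − 77/560)·42.31²/77 = 2.55112
V_st = 4.58811
V_srs = (1 − 291/1570)·3096.6/291 = 8.66888
Relative efficiency = V_srs / V_st = 8.66888/4.58811 = 1.8894

RE ≈ 1.889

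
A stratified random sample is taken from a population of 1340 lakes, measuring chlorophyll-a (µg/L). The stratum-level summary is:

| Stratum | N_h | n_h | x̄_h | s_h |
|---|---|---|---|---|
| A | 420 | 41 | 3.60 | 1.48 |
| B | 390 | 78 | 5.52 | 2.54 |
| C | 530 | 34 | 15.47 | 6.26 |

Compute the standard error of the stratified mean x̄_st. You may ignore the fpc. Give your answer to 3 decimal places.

SE(x̄_st) ≈ 0.439

V̂(x̄_st) = Σ W_h² s_h²/n_h, with W_h = N_h/N and N = 1340:
  stratum A: (420/1340)²·1.48²/41 = 0.00524842
  stratum B: (390/1340)²·2.54²/78 = 0.00700636
  stratum C: (530/1340)²·6.26²/34 = 0.180307
V̂(x̄_st) = 0.192561
SE(x̄_st) = √0.192561 = 0.438818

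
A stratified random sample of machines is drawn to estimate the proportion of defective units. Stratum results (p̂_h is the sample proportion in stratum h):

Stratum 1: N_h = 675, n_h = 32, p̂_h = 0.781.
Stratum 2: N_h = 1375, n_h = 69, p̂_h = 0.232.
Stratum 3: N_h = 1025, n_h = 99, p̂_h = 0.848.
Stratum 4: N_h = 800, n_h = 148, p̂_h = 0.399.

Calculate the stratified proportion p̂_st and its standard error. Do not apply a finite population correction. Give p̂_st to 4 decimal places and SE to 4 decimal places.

N = 3875; stratum weights W_h = N_h/N.
p̂_st = Σ W_h p̂_h = (675·0.781 + 1375·0.232 + 1025·0.848 + 800·0.399)/3875 = 0.52505
V̂(p̂_st) = Σ W_h² p̂_h(1−p̂_h)/(n_h−1):
  stratum 1: (675/3875)²·0.781·0.219/31 = 0.000167416
  stratum 2: (1375/3875)²·0.232·0.768/68 = 0.000329915
  stratum 3: (1025/3875)²·0.848·0.152/98 = 9.20275e-05
  stratum 4: (800/3875)²·0.399·0.601/147 = 6.95291e-05
V̂(p̂_st) = 0.000658888; SE = √V̂ = 0.0256688

p̂_st ≈ 0.5251, SE ≈ 0.0257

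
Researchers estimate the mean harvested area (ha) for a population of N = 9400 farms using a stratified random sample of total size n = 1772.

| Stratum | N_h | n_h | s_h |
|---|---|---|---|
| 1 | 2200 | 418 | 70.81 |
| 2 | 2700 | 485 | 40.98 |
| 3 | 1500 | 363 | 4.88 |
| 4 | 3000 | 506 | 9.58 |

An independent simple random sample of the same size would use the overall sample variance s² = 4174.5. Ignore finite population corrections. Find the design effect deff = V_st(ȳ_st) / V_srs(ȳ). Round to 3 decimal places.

V̂(ȳ_st) = Σ W_h² s_h²/n_h, with W_h = N_h/N and N = 9400:
  stratum 1: (2200/9400)²·70.81²/418 = 0.657056
  stratum 2: (2700/9400)²·40.98²/485 = 0.285676
  stratum 3: (1500/9400)²·4.88²/363 = 0.00167055
  stratum 4: (3000/9400)²·9.58²/506 = 0.0184743
V_st = 0.962877
V_srs = s²/n = 4174.5/1772 = 2.35581
deff = V_st / V_srs = 0.962877/2.35581 = 0.4087

deff ≈ 0.409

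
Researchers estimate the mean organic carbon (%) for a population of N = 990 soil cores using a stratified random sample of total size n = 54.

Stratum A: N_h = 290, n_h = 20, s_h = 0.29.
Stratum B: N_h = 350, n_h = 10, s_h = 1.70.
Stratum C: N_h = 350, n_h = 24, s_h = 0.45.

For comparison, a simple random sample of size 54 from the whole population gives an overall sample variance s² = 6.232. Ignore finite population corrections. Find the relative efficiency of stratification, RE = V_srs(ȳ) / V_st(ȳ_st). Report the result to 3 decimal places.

V̂(ȳ_st) = Σ W_h² s_h²/n_h, with W_h = N_h/N and N = 990:
  stratum A: (290/990)²·0.29²/20 = 0.000360821
  stratum B: (350/990)²·1.70²/10 = 0.0361213
  stratum C: (350/990)²·0.45²/24 = 0.00105458
V_st = 0.0375367
V_srs = s²/n = 6.232/54 = 0.115407
Relative efficiency = V_srs / V_st = 0.115407/0.0375367 = 3.0745

RE ≈ 3.075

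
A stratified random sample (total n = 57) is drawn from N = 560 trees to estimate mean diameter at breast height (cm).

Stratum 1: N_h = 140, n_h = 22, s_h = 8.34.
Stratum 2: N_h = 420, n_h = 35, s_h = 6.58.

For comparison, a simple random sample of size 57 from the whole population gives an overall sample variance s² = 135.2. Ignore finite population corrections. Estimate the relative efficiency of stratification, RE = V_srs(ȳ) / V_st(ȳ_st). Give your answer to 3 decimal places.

V̂(ȳ_st) = Σ W_h² s_h²/n_h, with W_h = N_h/N and N = 560:
  stratum 1: (140/560)²·8.34²/22 = 0.197601
  stratum 2: (420/560)²·6.58²/35 = 0.695835
V_st = 0.893436
V_srs = s²/n = 135.2/57 = 2.37193
Relative efficiency = V_srs / V_st = 2.37193/0.893436 = 2.6548

RE ≈ 2.655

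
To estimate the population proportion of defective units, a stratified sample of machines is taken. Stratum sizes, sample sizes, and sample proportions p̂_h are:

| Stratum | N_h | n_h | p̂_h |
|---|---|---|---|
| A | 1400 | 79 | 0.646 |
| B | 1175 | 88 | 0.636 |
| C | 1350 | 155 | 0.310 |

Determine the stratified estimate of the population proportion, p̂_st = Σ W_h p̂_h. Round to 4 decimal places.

N = 3925; stratum weights W_h = N_h/N.
p̂_st = Σ W_h p̂_h = (1400·0.646 + 1175·0.636 + 1350·0.310)/3925 = 0.52744

p̂_st ≈ 0.5274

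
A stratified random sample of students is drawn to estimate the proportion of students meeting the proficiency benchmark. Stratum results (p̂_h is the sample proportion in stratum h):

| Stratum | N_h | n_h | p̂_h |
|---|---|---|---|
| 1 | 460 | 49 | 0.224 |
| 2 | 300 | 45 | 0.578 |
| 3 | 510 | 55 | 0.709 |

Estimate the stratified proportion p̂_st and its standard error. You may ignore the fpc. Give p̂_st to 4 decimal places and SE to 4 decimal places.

p̂_st ≈ 0.5024, SE ≈ 0.0374

N = 1270; stratum weights W_h = N_h/N.
p̂_st = Σ W_h p̂_h = (460·0.224 + 300·0.578 + 510·0.709)/1270 = 0.50239
V̂(p̂_st) = Σ W_h² p̂_h(1−p̂_h)/(n_h−1):
  stratum 1: (460/1270)²·0.224·0.776/48 = 0.000475091
  stratum 2: (300/1270)²·0.578·0.422/44 = 0.00030933
  stratum 3: (510/1270)²·0.709·0.291/54 = 0.000616139
V̂(p̂_st) = 0.00140056; SE = √V̂ = 0.0374241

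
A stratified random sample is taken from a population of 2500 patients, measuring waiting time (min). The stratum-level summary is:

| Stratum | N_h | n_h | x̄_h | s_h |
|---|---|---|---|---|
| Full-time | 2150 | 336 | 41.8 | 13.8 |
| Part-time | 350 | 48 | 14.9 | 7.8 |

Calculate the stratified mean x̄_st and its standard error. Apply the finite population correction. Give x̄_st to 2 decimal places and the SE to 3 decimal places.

x̄_st = Σ W_h x̄_h = (2150·41.8 + 350·14.9)/2500 = 38.03400
V̂(x̄_st) = Σ W_h² (1 − n_h/N_h) s_h²/n_h, with W_h = N_h/N and N = 2500:
  stratum Full-time: (2150/2500)²·(1 − 336/2150)·13.8²/336 = 0.353683
  stratum Part-time: (350/2500)²·(1 − 48/350)·7.8²/48 = 0.021436
V̂(x̄_st) = 0.375119
SE(x̄_st) = √0.375119 = 0.61247

x̄_st ≈ 38.03, SE ≈ 0.612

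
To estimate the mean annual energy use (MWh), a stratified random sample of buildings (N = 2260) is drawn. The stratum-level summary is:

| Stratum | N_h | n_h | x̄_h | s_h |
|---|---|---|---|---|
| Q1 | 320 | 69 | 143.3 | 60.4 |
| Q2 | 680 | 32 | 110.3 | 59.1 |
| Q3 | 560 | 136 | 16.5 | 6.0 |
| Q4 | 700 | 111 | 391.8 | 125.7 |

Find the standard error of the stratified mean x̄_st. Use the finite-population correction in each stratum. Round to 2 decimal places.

SE(x̄_st) ≈ 4.66

V̂(x̄_st) = Σ W_h² (1 − n_h/N_h) s_h²/n_h, with W_h = N_h/N and N = 2260:
  stratum Q1: (320/2260)²·(1 − 69/320)·60.4²/69 = 0.831441
  stratum Q2: (680/2260)²·(1 − 32/680)·59.1²/32 = 9.41655
  stratum Q3: (560/2260)²·(1 − 136/560)·6.0²/136 = 0.0123055
  stratum Q4: (700/2260)²·(1 − 111/700)·125.7²/111 = 11.4906
V̂(x̄_st) = 21.7509
SE(x̄_st) = √21.7509 = 4.66379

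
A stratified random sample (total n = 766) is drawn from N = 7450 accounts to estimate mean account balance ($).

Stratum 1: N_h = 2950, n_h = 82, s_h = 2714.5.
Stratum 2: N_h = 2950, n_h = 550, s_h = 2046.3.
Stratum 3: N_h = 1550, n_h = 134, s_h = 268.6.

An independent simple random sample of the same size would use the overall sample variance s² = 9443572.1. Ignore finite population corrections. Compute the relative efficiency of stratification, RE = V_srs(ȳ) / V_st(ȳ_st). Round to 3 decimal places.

RE ≈ 0.805

V̂(ȳ_st) = Σ W_h² s_h²/n_h, with W_h = N_h/N and N = 7450:
  stratum 1: (2950/7450)²·2714.5²/82 = 14089.6
  stratum 2: (2950/7450)²·2046.3²/550 = 1193.73
  stratum 3: (1550/7450)²·268.6²/134 = 23.3055
V_st = 15306.6
V_srs = s²/n = 9443572.1/766 = 12328.4
Relative efficiency = V_srs / V_st = 12328.4/15306.6 = 0.8054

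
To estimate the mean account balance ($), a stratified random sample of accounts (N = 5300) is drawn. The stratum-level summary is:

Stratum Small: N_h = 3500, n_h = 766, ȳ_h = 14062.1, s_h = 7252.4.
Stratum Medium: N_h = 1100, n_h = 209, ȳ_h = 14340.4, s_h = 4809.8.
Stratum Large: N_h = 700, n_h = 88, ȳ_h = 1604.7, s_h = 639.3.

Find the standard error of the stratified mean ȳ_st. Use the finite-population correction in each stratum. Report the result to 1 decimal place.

V̂(ȳ_st) = Σ W_h² (1 − n_h/N_h) s_h²/n_h, with W_h = N_h/N and N = 5300:
  stratum Small: (3500/5300)²·(1 − 766/3500)·7252.4²/766 = 23391
  stratum Medium: (1100/5300)²·(1 − 209/1100)·4809.8²/209 = 3862.13
  stratum Large: (700/5300)²·(1 − 88/700)·639.3²/88 = 70.8312
V̂(ȳ_st) = 27324
SE(ȳ_st) = √27324 = 165.3

SE(ȳ_st) ≈ 165.3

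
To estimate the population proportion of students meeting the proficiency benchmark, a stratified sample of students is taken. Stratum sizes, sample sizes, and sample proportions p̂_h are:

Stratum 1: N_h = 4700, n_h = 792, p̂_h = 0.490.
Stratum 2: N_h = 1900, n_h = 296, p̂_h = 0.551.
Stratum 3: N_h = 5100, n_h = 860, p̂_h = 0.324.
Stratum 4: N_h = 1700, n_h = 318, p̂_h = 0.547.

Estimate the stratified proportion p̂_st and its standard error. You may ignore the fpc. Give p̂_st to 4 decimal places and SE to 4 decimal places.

N = 13400; stratum weights W_h = N_h/N.
p̂_st = Σ W_h p̂_h = (4700·0.490 + 1900·0.551 + 5100·0.324 + 1700·0.547)/13400 = 0.44270
V̂(p̂_st) = Σ W_h² p̂_h(1−p̂_h)/(n_h−1):
  stratum 1: (4700/13400)²·0.490·0.510/791 = 3.88665e-05
  stratum 2: (1900/13400)²·0.551·0.449/295 = 1.68606e-05
  stratum 3: (5100/13400)²·0.324·0.676/859 = 3.69343e-05
  stratum 4: (1700/13400)²·0.547·0.453/317 = 1.2581e-05
V̂(p̂_st) = 0.000105242; SE = √V̂ = 0.0102588

p̂_st ≈ 0.4427, SE ≈ 0.0103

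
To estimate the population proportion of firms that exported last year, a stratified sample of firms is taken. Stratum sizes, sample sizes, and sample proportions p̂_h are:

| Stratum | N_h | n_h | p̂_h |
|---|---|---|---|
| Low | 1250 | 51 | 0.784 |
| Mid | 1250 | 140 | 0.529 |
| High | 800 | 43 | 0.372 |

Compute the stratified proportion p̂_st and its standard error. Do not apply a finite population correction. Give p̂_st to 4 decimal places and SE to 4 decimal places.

N = 3300; stratum weights W_h = N_h/N.
p̂_st = Σ W_h p̂_h = (1250·0.784 + 1250·0.529 + 800·0.372)/3300 = 0.58753
V̂(p̂_st) = Σ W_h² p̂_h(1−p̂_h)/(n_h−1):
  stratum Low: (1250/3300)²·0.784·0.216/50 = 0.00048595
  stratum Mid: (1250/3300)²·0.529·0.471/139 = 0.00025719
  stratum High: (800/3300)²·0.372·0.628/42 = 0.000326893
V̂(p̂_st) = 0.00107003; SE = √V̂ = 0.0327114

p̂_st ≈ 0.5875, SE ≈ 0.0327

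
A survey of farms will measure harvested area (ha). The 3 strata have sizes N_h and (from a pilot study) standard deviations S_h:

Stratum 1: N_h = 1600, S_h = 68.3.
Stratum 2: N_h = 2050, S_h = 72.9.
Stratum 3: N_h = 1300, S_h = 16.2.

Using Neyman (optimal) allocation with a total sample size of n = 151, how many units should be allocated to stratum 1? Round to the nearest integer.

59

Neyman allocation: n_h = n · N_h S_h / Σ N_i S_i, with n = 151.
  stratum 1: N_h·S_h = 1600·68.3 = 109280.00
  stratum 2: N_h·S_h = 2050·72.9 = 149445.00
  stratum 3: N_h·S_h = 1300·16.2 = 21060.00
Σ N_h S_h = 279785.00
n for stratum 1 = 151·109280.00/279785.00 = 58.978 → 59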